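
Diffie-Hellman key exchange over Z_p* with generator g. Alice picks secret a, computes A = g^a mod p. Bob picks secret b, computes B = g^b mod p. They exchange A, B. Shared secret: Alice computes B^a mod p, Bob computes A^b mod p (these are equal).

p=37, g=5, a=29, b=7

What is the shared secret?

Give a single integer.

A = 5^29 mod 37  (bits of 29 = 11101)
  bit 0 = 1: r = r^2 * 5 mod 37 = 1^2 * 5 = 1*5 = 5
  bit 1 = 1: r = r^2 * 5 mod 37 = 5^2 * 5 = 25*5 = 14
  bit 2 = 1: r = r^2 * 5 mod 37 = 14^2 * 5 = 11*5 = 18
  bit 3 = 0: r = r^2 mod 37 = 18^2 = 28
  bit 4 = 1: r = r^2 * 5 mod 37 = 28^2 * 5 = 7*5 = 35
  -> A = 35
B = 5^7 mod 37  (bits of 7 = 111)
  bit 0 = 1: r = r^2 * 5 mod 37 = 1^2 * 5 = 1*5 = 5
  bit 1 = 1: r = r^2 * 5 mod 37 = 5^2 * 5 = 25*5 = 14
  bit 2 = 1: r = r^2 * 5 mod 37 = 14^2 * 5 = 11*5 = 18
  -> B = 18
s = B^a = 18^29 mod 37  (bits of 29 = 11101)
  bit 0 = 1: r = r^2 * 18 mod 37 = 1^2 * 18 = 1*18 = 18
  bit 1 = 1: r = r^2 * 18 mod 37 = 18^2 * 18 = 28*18 = 23
  bit 2 = 1: r = r^2 * 18 mod 37 = 23^2 * 18 = 11*18 = 13
  bit 3 = 0: r = r^2 mod 37 = 13^2 = 21
  bit 4 = 1: r = r^2 * 18 mod 37 = 21^2 * 18 = 34*18 = 20
  -> s = B^a = 20

Answer: 20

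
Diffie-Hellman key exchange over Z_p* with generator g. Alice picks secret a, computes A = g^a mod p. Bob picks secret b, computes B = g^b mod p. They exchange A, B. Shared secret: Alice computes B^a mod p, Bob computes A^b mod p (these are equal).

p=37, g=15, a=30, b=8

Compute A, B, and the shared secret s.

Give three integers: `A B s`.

Answer: 11 7 10

Derivation:
A = 15^30 mod 37  (bits of 30 = 11110)
  bit 0 = 1: r = r^2 * 15 mod 37 = 1^2 * 15 = 1*15 = 15
  bit 1 = 1: r = r^2 * 15 mod 37 = 15^2 * 15 = 3*15 = 8
  bit 2 = 1: r = r^2 * 15 mod 37 = 8^2 * 15 = 27*15 = 35
  bit 3 = 1: r = r^2 * 15 mod 37 = 35^2 * 15 = 4*15 = 23
  bit 4 = 0: r = r^2 mod 37 = 23^2 = 11
  -> A = 11
B = 15^8 mod 37  (bits of 8 = 1000)
  bit 0 = 1: r = r^2 * 15 mod 37 = 1^2 * 15 = 1*15 = 15
  bit 1 = 0: r = r^2 mod 37 = 15^2 = 3
  bit 2 = 0: r = r^2 mod 37 = 3^2 = 9
  bit 3 = 0: r = r^2 mod 37 = 9^2 = 7
  -> B = 7
s = B^a = 7^30 mod 37  (bits of 30 = 11110)
  bit 0 = 1: r = r^2 * 7 mod 37 = 1^2 * 7 = 1*7 = 7
  bit 1 = 1: r = r^2 * 7 mod 37 = 7^2 * 7 = 12*7 = 10
  bit 2 = 1: r = r^2 * 7 mod 37 = 10^2 * 7 = 26*7 = 34
  bit 3 = 1: r = r^2 * 7 mod 37 = 34^2 * 7 = 9*7 = 26
  bit 4 = 0: r = r^2 mod 37 = 26^2 = 10
  -> s = B^a = 10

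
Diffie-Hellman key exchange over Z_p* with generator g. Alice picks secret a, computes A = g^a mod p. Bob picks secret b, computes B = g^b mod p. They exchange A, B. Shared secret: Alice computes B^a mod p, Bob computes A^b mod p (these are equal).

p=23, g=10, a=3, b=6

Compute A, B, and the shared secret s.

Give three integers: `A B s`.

A = 10^3 mod 23  (bits of 3 = 11)
  bit 0 = 1: r = r^2 * 10 mod 23 = 1^2 * 10 = 1*10 = 10
  bit 1 = 1: r = r^2 * 10 mod 23 = 10^2 * 10 = 8*10 = 11
  -> A = 11
B = 10^6 mod 23  (bits of 6 = 110)
  bit 0 = 1: r = r^2 * 10 mod 23 = 1^2 * 10 = 1*10 = 10
  bit 1 = 1: r = r^2 * 10 mod 23 = 10^2 * 10 = 8*10 = 11
  bit 2 = 0: r = r^2 mod 23 = 11^2 = 6
  -> B = 6
s = B^a = 6^3 mod 23  (bits of 3 = 11)
  bit 0 = 1: r = r^2 * 6 mod 23 = 1^2 * 6 = 1*6 = 6
  bit 1 = 1: r = r^2 * 6 mod 23 = 6^2 * 6 = 13*6 = 9
  -> s = B^a = 9

Answer: 11 6 9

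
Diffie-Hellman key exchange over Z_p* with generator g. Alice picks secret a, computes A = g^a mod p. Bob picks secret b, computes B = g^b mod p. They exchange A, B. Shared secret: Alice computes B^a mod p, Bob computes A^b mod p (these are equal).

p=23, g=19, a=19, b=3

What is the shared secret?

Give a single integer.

A = 19^19 mod 23  (bits of 19 = 10011)
  bit 0 = 1: r = r^2 * 19 mod 23 = 1^2 * 19 = 1*19 = 19
  bit 1 = 0: r = r^2 mod 23 = 19^2 = 16
  bit 2 = 0: r = r^2 mod 23 = 16^2 = 3
  bit 3 = 1: r = r^2 * 19 mod 23 = 3^2 * 19 = 9*19 = 10
  bit 4 = 1: r = r^2 * 19 mod 23 = 10^2 * 19 = 8*19 = 14
  -> A = 14
B = 19^3 mod 23  (bits of 3 = 11)
  bit 0 = 1: r = r^2 * 19 mod 23 = 1^2 * 19 = 1*19 = 19
  bit 1 = 1: r = r^2 * 19 mod 23 = 19^2 * 19 = 16*19 = 5
  -> B = 5
s = B^a = 5^19 mod 23  (bits of 19 = 10011)
  bit 0 = 1: r = r^2 * 5 mod 23 = 1^2 * 5 = 1*5 = 5
  bit 1 = 0: r = r^2 mod 23 = 5^2 = 2
  bit 2 = 0: r = r^2 mod 23 = 2^2 = 4
  bit 3 = 1: r = r^2 * 5 mod 23 = 4^2 * 5 = 16*5 = 11
  bit 4 = 1: r = r^2 * 5 mod 23 = 11^2 * 5 = 6*5 = 7
  -> s = B^a = 7

Answer: 7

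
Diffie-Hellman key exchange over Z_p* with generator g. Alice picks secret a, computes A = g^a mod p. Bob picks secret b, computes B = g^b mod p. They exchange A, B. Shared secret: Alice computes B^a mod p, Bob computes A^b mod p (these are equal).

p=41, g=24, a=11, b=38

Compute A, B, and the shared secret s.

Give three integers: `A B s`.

A = 24^11 mod 41  (bits of 11 = 1011)
  bit 0 = 1: r = r^2 * 24 mod 41 = 1^2 * 24 = 1*24 = 24
  bit 1 = 0: r = r^2 mod 41 = 24^2 = 2
  bit 2 = 1: r = r^2 * 24 mod 41 = 2^2 * 24 = 4*24 = 14
  bit 3 = 1: r = r^2 * 24 mod 41 = 14^2 * 24 = 32*24 = 30
  -> A = 30
B = 24^38 mod 41  (bits of 38 = 100110)
  bit 0 = 1: r = r^2 * 24 mod 41 = 1^2 * 24 = 1*24 = 24
  bit 1 = 0: r = r^2 mod 41 = 24^2 = 2
  bit 2 = 0: r = r^2 mod 41 = 2^2 = 4
  bit 3 = 1: r = r^2 * 24 mod 41 = 4^2 * 24 = 16*24 = 15
  bit 4 = 1: r = r^2 * 24 mod 41 = 15^2 * 24 = 20*24 = 29
  bit 5 = 0: r = r^2 mod 41 = 29^2 = 21
  -> B = 21
s = B^a = 21^11 mod 41  (bits of 11 = 1011)
  bit 0 = 1: r = r^2 * 21 mod 41 = 1^2 * 21 = 1*21 = 21
  bit 1 = 0: r = r^2 mod 41 = 21^2 = 31
  bit 2 = 1: r = r^2 * 21 mod 41 = 31^2 * 21 = 18*21 = 9
  bit 3 = 1: r = r^2 * 21 mod 41 = 9^2 * 21 = 40*21 = 20
  -> s = B^a = 20

Answer: 30 21 20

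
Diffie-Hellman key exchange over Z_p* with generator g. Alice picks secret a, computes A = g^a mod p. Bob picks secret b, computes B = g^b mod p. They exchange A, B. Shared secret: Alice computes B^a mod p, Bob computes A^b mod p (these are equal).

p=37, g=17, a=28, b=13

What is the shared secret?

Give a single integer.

A = 17^28 mod 37  (bits of 28 = 11100)
  bit 0 = 1: r = r^2 * 17 mod 37 = 1^2 * 17 = 1*17 = 17
  bit 1 = 1: r = r^2 * 17 mod 37 = 17^2 * 17 = 30*17 = 29
  bit 2 = 1: r = r^2 * 17 mod 37 = 29^2 * 17 = 27*17 = 15
  bit 3 = 0: r = r^2 mod 37 = 15^2 = 3
  bit 4 = 0: r = r^2 mod 37 = 3^2 = 9
  -> A = 9
B = 17^13 mod 37  (bits of 13 = 1101)
  bit 0 = 1: r = r^2 * 17 mod 37 = 1^2 * 17 = 1*17 = 17
  bit 1 = 1: r = r^2 * 17 mod 37 = 17^2 * 17 = 30*17 = 29
  bit 2 = 0: r = r^2 mod 37 = 29^2 = 27
  bit 3 = 1: r = r^2 * 17 mod 37 = 27^2 * 17 = 26*17 = 35
  -> B = 35
s = B^a = 35^28 mod 37  (bits of 28 = 11100)
  bit 0 = 1: r = r^2 * 35 mod 37 = 1^2 * 35 = 1*35 = 35
  bit 1 = 1: r = r^2 * 35 mod 37 = 35^2 * 35 = 4*35 = 29
  bit 2 = 1: r = r^2 * 35 mod 37 = 29^2 * 35 = 27*35 = 20
  bit 3 = 0: r = r^2 mod 37 = 20^2 = 30
  bit 4 = 0: r = r^2 mod 37 = 30^2 = 12
  -> s = B^a = 12

Answer: 12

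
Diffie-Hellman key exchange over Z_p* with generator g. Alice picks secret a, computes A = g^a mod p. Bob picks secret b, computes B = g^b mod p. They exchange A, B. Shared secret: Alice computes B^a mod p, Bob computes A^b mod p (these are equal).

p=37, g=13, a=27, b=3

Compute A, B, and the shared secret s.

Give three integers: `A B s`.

A = 13^27 mod 37  (bits of 27 = 11011)
  bit 0 = 1: r = r^2 * 13 mod 37 = 1^2 * 13 = 1*13 = 13
  bit 1 = 1: r = r^2 * 13 mod 37 = 13^2 * 13 = 21*13 = 14
  bit 2 = 0: r = r^2 mod 37 = 14^2 = 11
  bit 3 = 1: r = r^2 * 13 mod 37 = 11^2 * 13 = 10*13 = 19
  bit 4 = 1: r = r^2 * 13 mod 37 = 19^2 * 13 = 28*13 = 31
  -> A = 31
B = 13^3 mod 37  (bits of 3 = 11)
  bit 0 = 1: r = r^2 * 13 mod 37 = 1^2 * 13 = 1*13 = 13
  bit 1 = 1: r = r^2 * 13 mod 37 = 13^2 * 13 = 21*13 = 14
  -> B = 14
s = B^a = 14^27 mod 37  (bits of 27 = 11011)
  bit 0 = 1: r = r^2 * 14 mod 37 = 1^2 * 14 = 1*14 = 14
  bit 1 = 1: r = r^2 * 14 mod 37 = 14^2 * 14 = 11*14 = 6
  bit 2 = 0: r = r^2 mod 37 = 6^2 = 36
  bit 3 = 1: r = r^2 * 14 mod 37 = 36^2 * 14 = 1*14 = 14
  bit 4 = 1: r = r^2 * 14 mod 37 = 14^2 * 14 = 11*14 = 6
  -> s = B^a = 6

Answer: 31 14 6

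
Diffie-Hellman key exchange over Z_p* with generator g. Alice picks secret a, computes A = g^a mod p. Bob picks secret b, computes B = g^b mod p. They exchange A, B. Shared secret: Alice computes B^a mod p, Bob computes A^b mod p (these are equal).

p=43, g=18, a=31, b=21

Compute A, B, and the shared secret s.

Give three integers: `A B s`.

Answer: 26 42 42

Derivation:
A = 18^31 mod 43  (bits of 31 = 11111)
  bit 0 = 1: r = r^2 * 18 mod 43 = 1^2 * 18 = 1*18 = 18
  bit 1 = 1: r = r^2 * 18 mod 43 = 18^2 * 18 = 23*18 = 27
  bit 2 = 1: r = r^2 * 18 mod 43 = 27^2 * 18 = 41*18 = 7
  bit 3 = 1: r = r^2 * 18 mod 43 = 7^2 * 18 = 6*18 = 22
  bit 4 = 1: r = r^2 * 18 mod 43 = 22^2 * 18 = 11*18 = 26
  -> A = 26
B = 18^21 mod 43  (bits of 21 = 10101)
  bit 0 = 1: r = r^2 * 18 mod 43 = 1^2 * 18 = 1*18 = 18
  bit 1 = 0: r = r^2 mod 43 = 18^2 = 23
  bit 2 = 1: r = r^2 * 18 mod 43 = 23^2 * 18 = 13*18 = 19
  bit 3 = 0: r = r^2 mod 43 = 19^2 = 17
  bit 4 = 1: r = r^2 * 18 mod 43 = 17^2 * 18 = 31*18 = 42
  -> B = 42
s = B^a = 42^31 mod 43  (bits of 31 = 11111)
  bit 0 = 1: r = r^2 * 42 mod 43 = 1^2 * 42 = 1*42 = 42
  bit 1 = 1: r = r^2 * 42 mod 43 = 42^2 * 42 = 1*42 = 42
  bit 2 = 1: r = r^2 * 42 mod 43 = 42^2 * 42 = 1*42 = 42
  bit 3 = 1: r = r^2 * 42 mod 43 = 42^2 * 42 = 1*42 = 42
  bit 4 = 1: r = r^2 * 42 mod 43 = 42^2 * 42 = 1*42 = 42
  -> s = B^a = 42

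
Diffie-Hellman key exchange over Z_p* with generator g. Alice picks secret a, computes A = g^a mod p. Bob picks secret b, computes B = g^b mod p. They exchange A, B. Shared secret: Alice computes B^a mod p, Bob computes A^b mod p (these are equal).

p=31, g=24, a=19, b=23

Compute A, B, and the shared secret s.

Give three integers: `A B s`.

Answer: 17 21 13

Derivation:
A = 24^19 mod 31  (bits of 19 = 10011)
  bit 0 = 1: r = r^2 * 24 mod 31 = 1^2 * 24 = 1*24 = 24
  bit 1 = 0: r = r^2 mod 31 = 24^2 = 18
  bit 2 = 0: r = r^2 mod 31 = 18^2 = 14
  bit 3 = 1: r = r^2 * 24 mod 31 = 14^2 * 24 = 10*24 = 23
  bit 4 = 1: r = r^2 * 24 mod 31 = 23^2 * 24 = 2*24 = 17
  -> A = 17
B = 24^23 mod 31  (bits of 23 = 10111)
  bit 0 = 1: r = r^2 * 24 mod 31 = 1^2 * 24 = 1*24 = 24
  bit 1 = 0: r = r^2 mod 31 = 24^2 = 18
  bit 2 = 1: r = r^2 * 24 mod 31 = 18^2 * 24 = 14*24 = 26
  bit 3 = 1: r = r^2 * 24 mod 31 = 26^2 * 24 = 25*24 = 11
  bit 4 = 1: r = r^2 * 24 mod 31 = 11^2 * 24 = 28*24 = 21
  -> B = 21
s = B^a = 21^19 mod 31  (bits of 19 = 10011)
  bit 0 = 1: r = r^2 * 21 mod 31 = 1^2 * 21 = 1*21 = 21
  bit 1 = 0: r = r^2 mod 31 = 21^2 = 7
  bit 2 = 0: r = r^2 mod 31 = 7^2 = 18
  bit 3 = 1: r = r^2 * 21 mod 31 = 18^2 * 21 = 14*21 = 15
  bit 4 = 1: r = r^2 * 21 mod 31 = 15^2 * 21 = 8*21 = 13
  -> s = B^a = 13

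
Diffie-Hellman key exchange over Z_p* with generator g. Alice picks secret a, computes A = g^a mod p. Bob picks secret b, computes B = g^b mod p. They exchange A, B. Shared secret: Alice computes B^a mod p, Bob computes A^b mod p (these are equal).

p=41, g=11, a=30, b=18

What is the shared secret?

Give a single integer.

A = 11^30 mod 41  (bits of 30 = 11110)
  bit 0 = 1: r = r^2 * 11 mod 41 = 1^2 * 11 = 1*11 = 11
  bit 1 = 1: r = r^2 * 11 mod 41 = 11^2 * 11 = 39*11 = 19
  bit 2 = 1: r = r^2 * 11 mod 41 = 19^2 * 11 = 33*11 = 35
  bit 3 = 1: r = r^2 * 11 mod 41 = 35^2 * 11 = 36*11 = 27
  bit 4 = 0: r = r^2 mod 41 = 27^2 = 32
  -> A = 32
B = 11^18 mod 41  (bits of 18 = 10010)
  bit 0 = 1: r = r^2 * 11 mod 41 = 1^2 * 11 = 1*11 = 11
  bit 1 = 0: r = r^2 mod 41 = 11^2 = 39
  bit 2 = 0: r = r^2 mod 41 = 39^2 = 4
  bit 3 = 1: r = r^2 * 11 mod 41 = 4^2 * 11 = 16*11 = 12
  bit 4 = 0: r = r^2 mod 41 = 12^2 = 21
  -> B = 21
s = B^a = 21^30 mod 41  (bits of 30 = 11110)
  bit 0 = 1: r = r^2 * 21 mod 41 = 1^2 * 21 = 1*21 = 21
  bit 1 = 1: r = r^2 * 21 mod 41 = 21^2 * 21 = 31*21 = 36
  bit 2 = 1: r = r^2 * 21 mod 41 = 36^2 * 21 = 25*21 = 33
  bit 3 = 1: r = r^2 * 21 mod 41 = 33^2 * 21 = 23*21 = 32
  bit 4 = 0: r = r^2 mod 41 = 32^2 = 40
  -> s = B^a = 40

Answer: 40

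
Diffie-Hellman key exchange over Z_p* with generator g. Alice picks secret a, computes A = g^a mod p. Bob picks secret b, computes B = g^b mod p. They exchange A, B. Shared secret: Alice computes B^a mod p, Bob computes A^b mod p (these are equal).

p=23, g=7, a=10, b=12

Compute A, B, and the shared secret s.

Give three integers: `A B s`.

Answer: 13 16 13

Derivation:
A = 7^10 mod 23  (bits of 10 = 1010)
  bit 0 = 1: r = r^2 * 7 mod 23 = 1^2 * 7 = 1*7 = 7
  bit 1 = 0: r = r^2 mod 23 = 7^2 = 3
  bit 2 = 1: r = r^2 * 7 mod 23 = 3^2 * 7 = 9*7 = 17
  bit 3 = 0: r = r^2 mod 23 = 17^2 = 13
  -> A = 13
B = 7^12 mod 23  (bits of 12 = 1100)
  bit 0 = 1: r = r^2 * 7 mod 23 = 1^2 * 7 = 1*7 = 7
  bit 1 = 1: r = r^2 * 7 mod 23 = 7^2 * 7 = 3*7 = 21
  bit 2 = 0: r = r^2 mod 23 = 21^2 = 4
  bit 3 = 0: r = r^2 mod 23 = 4^2 = 16
  -> B = 16
s = B^a = 16^10 mod 23  (bits of 10 = 1010)
  bit 0 = 1: r = r^2 * 16 mod 23 = 1^2 * 16 = 1*16 = 16
  bit 1 = 0: r = r^2 mod 23 = 16^2 = 3
  bit 2 = 1: r = r^2 * 16 mod 23 = 3^2 * 16 = 9*16 = 6
  bit 3 = 0: r = r^2 mod 23 = 6^2 = 13
  -> s = B^a = 13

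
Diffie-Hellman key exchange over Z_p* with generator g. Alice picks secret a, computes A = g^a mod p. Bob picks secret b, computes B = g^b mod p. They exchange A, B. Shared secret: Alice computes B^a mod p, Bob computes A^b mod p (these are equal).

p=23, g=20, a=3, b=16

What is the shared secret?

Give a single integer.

A = 20^3 mod 23  (bits of 3 = 11)
  bit 0 = 1: r = r^2 * 20 mod 23 = 1^2 * 20 = 1*20 = 20
  bit 1 = 1: r = r^2 * 20 mod 23 = 20^2 * 20 = 9*20 = 19
  -> A = 19
B = 20^16 mod 23  (bits of 16 = 10000)
  bit 0 = 1: r = r^2 * 20 mod 23 = 1^2 * 20 = 1*20 = 20
  bit 1 = 0: r = r^2 mod 23 = 20^2 = 9
  bit 2 = 0: r = r^2 mod 23 = 9^2 = 12
  bit 3 = 0: r = r^2 mod 23 = 12^2 = 6
  bit 4 = 0: r = r^2 mod 23 = 6^2 = 13
  -> B = 13
s = B^a = 13^3 mod 23  (bits of 3 = 11)
  bit 0 = 1: r = r^2 * 13 mod 23 = 1^2 * 13 = 1*13 = 13
  bit 1 = 1: r = r^2 * 13 mod 23 = 13^2 * 13 = 8*13 = 12
  -> s = B^a = 12

Answer: 12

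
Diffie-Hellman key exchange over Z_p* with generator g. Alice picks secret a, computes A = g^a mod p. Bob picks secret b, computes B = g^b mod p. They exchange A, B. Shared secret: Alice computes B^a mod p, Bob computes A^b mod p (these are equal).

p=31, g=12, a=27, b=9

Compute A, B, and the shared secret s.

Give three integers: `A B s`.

Answer: 27 15 23

Derivation:
A = 12^27 mod 31  (bits of 27 = 11011)
  bit 0 = 1: r = r^2 * 12 mod 31 = 1^2 * 12 = 1*12 = 12
  bit 1 = 1: r = r^2 * 12 mod 31 = 12^2 * 12 = 20*12 = 23
  bit 2 = 0: r = r^2 mod 31 = 23^2 = 2
  bit 3 = 1: r = r^2 * 12 mod 31 = 2^2 * 12 = 4*12 = 17
  bit 4 = 1: r = r^2 * 12 mod 31 = 17^2 * 12 = 10*12 = 27
  -> A = 27
B = 12^9 mod 31  (bits of 9 = 1001)
  bit 0 = 1: r = r^2 * 12 mod 31 = 1^2 * 12 = 1*12 = 12
  bit 1 = 0: r = r^2 mod 31 = 12^2 = 20
  bit 2 = 0: r = r^2 mod 31 = 20^2 = 28
  bit 3 = 1: r = r^2 * 12 mod 31 = 28^2 * 12 = 9*12 = 15
  -> B = 15
s = B^a = 15^27 mod 31  (bits of 27 = 11011)
  bit 0 = 1: r = r^2 * 15 mod 31 = 1^2 * 15 = 1*15 = 15
  bit 1 = 1: r = r^2 * 15 mod 31 = 15^2 * 15 = 8*15 = 27
  bit 2 = 0: r = r^2 mod 31 = 27^2 = 16
  bit 3 = 1: r = r^2 * 15 mod 31 = 16^2 * 15 = 8*15 = 27
  bit 4 = 1: r = r^2 * 15 mod 31 = 27^2 * 15 = 16*15 = 23
  -> s = B^a = 23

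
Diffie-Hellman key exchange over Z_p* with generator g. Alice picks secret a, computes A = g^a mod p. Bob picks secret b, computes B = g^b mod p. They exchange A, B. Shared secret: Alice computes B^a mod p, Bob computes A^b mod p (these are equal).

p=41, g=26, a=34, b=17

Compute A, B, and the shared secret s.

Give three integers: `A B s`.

A = 26^34 mod 41  (bits of 34 = 100010)
  bit 0 = 1: r = r^2 * 26 mod 41 = 1^2 * 26 = 1*26 = 26
  bit 1 = 0: r = r^2 mod 41 = 26^2 = 20
  bit 2 = 0: r = r^2 mod 41 = 20^2 = 31
  bit 3 = 0: r = r^2 mod 41 = 31^2 = 18
  bit 4 = 1: r = r^2 * 26 mod 41 = 18^2 * 26 = 37*26 = 19
  bit 5 = 0: r = r^2 mod 41 = 19^2 = 33
  -> A = 33
B = 26^17 mod 41  (bits of 17 = 10001)
  bit 0 = 1: r = r^2 * 26 mod 41 = 1^2 * 26 = 1*26 = 26
  bit 1 = 0: r = r^2 mod 41 = 26^2 = 20
  bit 2 = 0: r = r^2 mod 41 = 20^2 = 31
  bit 3 = 0: r = r^2 mod 41 = 31^2 = 18
  bit 4 = 1: r = r^2 * 26 mod 41 = 18^2 * 26 = 37*26 = 19
  -> B = 19
s = B^a = 19^34 mod 41  (bits of 34 = 100010)
  bit 0 = 1: r = r^2 * 19 mod 41 = 1^2 * 19 = 1*19 = 19
  bit 1 = 0: r = r^2 mod 41 = 19^2 = 33
  bit 2 = 0: r = r^2 mod 41 = 33^2 = 23
  bit 3 = 0: r = r^2 mod 41 = 23^2 = 37
  bit 4 = 1: r = r^2 * 19 mod 41 = 37^2 * 19 = 16*19 = 17
  bit 5 = 0: r = r^2 mod 41 = 17^2 = 2
  -> s = B^a = 2

Answer: 33 19 2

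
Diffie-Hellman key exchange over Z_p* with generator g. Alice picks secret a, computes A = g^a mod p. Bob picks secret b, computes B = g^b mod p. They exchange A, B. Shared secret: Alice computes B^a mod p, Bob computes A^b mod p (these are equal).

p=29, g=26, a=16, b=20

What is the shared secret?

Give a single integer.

Answer: 16

Derivation:
A = 26^16 mod 29  (bits of 16 = 10000)
  bit 0 = 1: r = r^2 * 26 mod 29 = 1^2 * 26 = 1*26 = 26
  bit 1 = 0: r = r^2 mod 29 = 26^2 = 9
  bit 2 = 0: r = r^2 mod 29 = 9^2 = 23
  bit 3 = 0: r = r^2 mod 29 = 23^2 = 7
  bit 4 = 0: r = r^2 mod 29 = 7^2 = 20
  -> A = 20
B = 26^20 mod 29  (bits of 20 = 10100)
  bit 0 = 1: r = r^2 * 26 mod 29 = 1^2 * 26 = 1*26 = 26
  bit 1 = 0: r = r^2 mod 29 = 26^2 = 9
  bit 2 = 1: r = r^2 * 26 mod 29 = 9^2 * 26 = 23*26 = 18
  bit 3 = 0: r = r^2 mod 29 = 18^2 = 5
  bit 4 = 0: r = r^2 mod 29 = 5^2 = 25
  -> B = 25
s = B^a = 25^16 mod 29  (bits of 16 = 10000)
  bit 0 = 1: r = r^2 * 25 mod 29 = 1^2 * 25 = 1*25 = 25
  bit 1 = 0: r = r^2 mod 29 = 25^2 = 16
  bit 2 = 0: r = r^2 mod 29 = 16^2 = 24
  bit 3 = 0: r = r^2 mod 29 = 24^2 = 25
  bit 4 = 0: r = r^2 mod 29 = 25^2 = 16
  -> s = B^a = 16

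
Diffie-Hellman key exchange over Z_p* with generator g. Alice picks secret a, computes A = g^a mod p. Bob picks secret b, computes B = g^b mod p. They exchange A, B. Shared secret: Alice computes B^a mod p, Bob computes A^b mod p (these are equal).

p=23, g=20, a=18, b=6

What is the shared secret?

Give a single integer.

A = 20^18 mod 23  (bits of 18 = 10010)
  bit 0 = 1: r = r^2 * 20 mod 23 = 1^2 * 20 = 1*20 = 20
  bit 1 = 0: r = r^2 mod 23 = 20^2 = 9
  bit 2 = 0: r = r^2 mod 23 = 9^2 = 12
  bit 3 = 1: r = r^2 * 20 mod 23 = 12^2 * 20 = 6*20 = 5
  bit 4 = 0: r = r^2 mod 23 = 5^2 = 2
  -> A = 2
B = 20^6 mod 23  (bits of 6 = 110)
  bit 0 = 1: r = r^2 * 20 mod 23 = 1^2 * 20 = 1*20 = 20
  bit 1 = 1: r = r^2 * 20 mod 23 = 20^2 * 20 = 9*20 = 19
  bit 2 = 0: r = r^2 mod 23 = 19^2 = 16
  -> B = 16
s = B^a = 16^18 mod 23  (bits of 18 = 10010)
  bit 0 = 1: r = r^2 * 16 mod 23 = 1^2 * 16 = 1*16 = 16
  bit 1 = 0: r = r^2 mod 23 = 16^2 = 3
  bit 2 = 0: r = r^2 mod 23 = 3^2 = 9
  bit 3 = 1: r = r^2 * 16 mod 23 = 9^2 * 16 = 12*16 = 8
  bit 4 = 0: r = r^2 mod 23 = 8^2 = 18
  -> s = B^a = 18

Answer: 18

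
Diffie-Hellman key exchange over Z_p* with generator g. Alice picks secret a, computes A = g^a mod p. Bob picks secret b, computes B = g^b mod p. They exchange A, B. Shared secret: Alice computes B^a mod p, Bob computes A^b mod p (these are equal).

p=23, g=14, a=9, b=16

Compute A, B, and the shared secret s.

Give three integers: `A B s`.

A = 14^9 mod 23  (bits of 9 = 1001)
  bit 0 = 1: r = r^2 * 14 mod 23 = 1^2 * 14 = 1*14 = 14
  bit 1 = 0: r = r^2 mod 23 = 14^2 = 12
  bit 2 = 0: r = r^2 mod 23 = 12^2 = 6
  bit 3 = 1: r = r^2 * 14 mod 23 = 6^2 * 14 = 13*14 = 21
  -> A = 21
B = 14^16 mod 23  (bits of 16 = 10000)
  bit 0 = 1: r = r^2 * 14 mod 23 = 1^2 * 14 = 1*14 = 14
  bit 1 = 0: r = r^2 mod 23 = 14^2 = 12
  bit 2 = 0: r = r^2 mod 23 = 12^2 = 6
  bit 3 = 0: r = r^2 mod 23 = 6^2 = 13
  bit 4 = 0: r = r^2 mod 23 = 13^2 = 8
  -> B = 8
s = B^a = 8^9 mod 23  (bits of 9 = 1001)
  bit 0 = 1: r = r^2 * 8 mod 23 = 1^2 * 8 = 1*8 = 8
  bit 1 = 0: r = r^2 mod 23 = 8^2 = 18
  bit 2 = 0: r = r^2 mod 23 = 18^2 = 2
  bit 3 = 1: r = r^2 * 8 mod 23 = 2^2 * 8 = 4*8 = 9
  -> s = B^a = 9

Answer: 21 8 9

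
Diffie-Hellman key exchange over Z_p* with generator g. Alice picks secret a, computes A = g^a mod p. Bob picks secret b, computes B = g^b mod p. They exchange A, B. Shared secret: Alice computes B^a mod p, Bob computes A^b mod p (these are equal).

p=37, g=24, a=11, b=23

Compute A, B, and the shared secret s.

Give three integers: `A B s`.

A = 24^11 mod 37  (bits of 11 = 1011)
  bit 0 = 1: r = r^2 * 24 mod 37 = 1^2 * 24 = 1*24 = 24
  bit 1 = 0: r = r^2 mod 37 = 24^2 = 21
  bit 2 = 1: r = r^2 * 24 mod 37 = 21^2 * 24 = 34*24 = 2
  bit 3 = 1: r = r^2 * 24 mod 37 = 2^2 * 24 = 4*24 = 22
  -> A = 22
B = 24^23 mod 37  (bits of 23 = 10111)
  bit 0 = 1: r = r^2 * 24 mod 37 = 1^2 * 24 = 1*24 = 24
  bit 1 = 0: r = r^2 mod 37 = 24^2 = 21
  bit 2 = 1: r = r^2 * 24 mod 37 = 21^2 * 24 = 34*24 = 2
  bit 3 = 1: r = r^2 * 24 mod 37 = 2^2 * 24 = 4*24 = 22
  bit 4 = 1: r = r^2 * 24 mod 37 = 22^2 * 24 = 3*24 = 35
  -> B = 35
s = B^a = 35^11 mod 37  (bits of 11 = 1011)
  bit 0 = 1: r = r^2 * 35 mod 37 = 1^2 * 35 = 1*35 = 35
  bit 1 = 0: r = r^2 mod 37 = 35^2 = 4
  bit 2 = 1: r = r^2 * 35 mod 37 = 4^2 * 35 = 16*35 = 5
  bit 3 = 1: r = r^2 * 35 mod 37 = 5^2 * 35 = 25*35 = 24
  -> s = B^a = 24

Answer: 22 35 24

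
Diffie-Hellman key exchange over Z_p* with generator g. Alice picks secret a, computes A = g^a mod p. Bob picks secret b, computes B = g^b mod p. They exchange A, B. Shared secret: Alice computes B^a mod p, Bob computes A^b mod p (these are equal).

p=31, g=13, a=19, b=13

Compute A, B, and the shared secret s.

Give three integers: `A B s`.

Answer: 21 11 22

Derivation:
A = 13^19 mod 31  (bits of 19 = 10011)
  bit 0 = 1: r = r^2 * 13 mod 31 = 1^2 * 13 = 1*13 = 13
  bit 1 = 0: r = r^2 mod 31 = 13^2 = 14
  bit 2 = 0: r = r^2 mod 31 = 14^2 = 10
  bit 3 = 1: r = r^2 * 13 mod 31 = 10^2 * 13 = 7*13 = 29
  bit 4 = 1: r = r^2 * 13 mod 31 = 29^2 * 13 = 4*13 = 21
  -> A = 21
B = 13^13 mod 31  (bits of 13 = 1101)
  bit 0 = 1: r = r^2 * 13 mod 31 = 1^2 * 13 = 1*13 = 13
  bit 1 = 1: r = r^2 * 13 mod 31 = 13^2 * 13 = 14*13 = 27
  bit 2 = 0: r = r^2 mod 31 = 27^2 = 16
  bit 3 = 1: r = r^2 * 13 mod 31 = 16^2 * 13 = 8*13 = 11
  -> B = 11
s = B^a = 11^19 mod 31  (bits of 19 = 10011)
  bit 0 = 1: r = r^2 * 11 mod 31 = 1^2 * 11 = 1*11 = 11
  bit 1 = 0: r = r^2 mod 31 = 11^2 = 28
  bit 2 = 0: r = r^2 mod 31 = 28^2 = 9
  bit 3 = 1: r = r^2 * 11 mod 31 = 9^2 * 11 = 19*11 = 23
  bit 4 = 1: r = r^2 * 11 mod 31 = 23^2 * 11 = 2*11 = 22
  -> s = B^a = 22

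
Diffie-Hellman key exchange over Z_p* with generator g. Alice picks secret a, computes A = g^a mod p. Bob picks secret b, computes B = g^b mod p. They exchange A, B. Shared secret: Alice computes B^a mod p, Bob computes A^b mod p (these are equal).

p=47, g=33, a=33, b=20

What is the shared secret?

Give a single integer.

A = 33^33 mod 47  (bits of 33 = 100001)
  bit 0 = 1: r = r^2 * 33 mod 47 = 1^2 * 33 = 1*33 = 33
  bit 1 = 0: r = r^2 mod 47 = 33^2 = 8
  bit 2 = 0: r = r^2 mod 47 = 8^2 = 17
  bit 3 = 0: r = r^2 mod 47 = 17^2 = 7
  bit 4 = 0: r = r^2 mod 47 = 7^2 = 2
  bit 5 = 1: r = r^2 * 33 mod 47 = 2^2 * 33 = 4*33 = 38
  -> A = 38
B = 33^20 mod 47  (bits of 20 = 10100)
  bit 0 = 1: r = r^2 * 33 mod 47 = 1^2 * 33 = 1*33 = 33
  bit 1 = 0: r = r^2 mod 47 = 33^2 = 8
  bit 2 = 1: r = r^2 * 33 mod 47 = 8^2 * 33 = 17*33 = 44
  bit 3 = 0: r = r^2 mod 47 = 44^2 = 9
  bit 4 = 0: r = r^2 mod 47 = 9^2 = 34
  -> B = 34
s = B^a = 34^33 mod 47  (bits of 33 = 100001)
  bit 0 = 1: r = r^2 * 34 mod 47 = 1^2 * 34 = 1*34 = 34
  bit 1 = 0: r = r^2 mod 47 = 34^2 = 28
  bit 2 = 0: r = r^2 mod 47 = 28^2 = 32
  bit 3 = 0: r = r^2 mod 47 = 32^2 = 37
  bit 4 = 0: r = r^2 mod 47 = 37^2 = 6
  bit 5 = 1: r = r^2 * 34 mod 47 = 6^2 * 34 = 36*34 = 2
  -> s = B^a = 2

Answer: 2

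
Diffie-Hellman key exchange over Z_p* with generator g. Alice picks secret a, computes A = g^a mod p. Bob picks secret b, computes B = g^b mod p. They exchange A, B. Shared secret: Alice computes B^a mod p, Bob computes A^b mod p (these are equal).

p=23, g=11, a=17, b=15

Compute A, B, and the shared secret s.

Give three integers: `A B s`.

A = 11^17 mod 23  (bits of 17 = 10001)
  bit 0 = 1: r = r^2 * 11 mod 23 = 1^2 * 11 = 1*11 = 11
  bit 1 = 0: r = r^2 mod 23 = 11^2 = 6
  bit 2 = 0: r = r^2 mod 23 = 6^2 = 13
  bit 3 = 0: r = r^2 mod 23 = 13^2 = 8
  bit 4 = 1: r = r^2 * 11 mod 23 = 8^2 * 11 = 18*11 = 14
  -> A = 14
B = 11^15 mod 23  (bits of 15 = 1111)
  bit 0 = 1: r = r^2 * 11 mod 23 = 1^2 * 11 = 1*11 = 11
  bit 1 = 1: r = r^2 * 11 mod 23 = 11^2 * 11 = 6*11 = 20
  bit 2 = 1: r = r^2 * 11 mod 23 = 20^2 * 11 = 9*11 = 7
  bit 3 = 1: r = r^2 * 11 mod 23 = 7^2 * 11 = 3*11 = 10
  -> B = 10
s = B^a = 10^17 mod 23  (bits of 17 = 10001)
  bit 0 = 1: r = r^2 * 10 mod 23 = 1^2 * 10 = 1*10 = 10
  bit 1 = 0: r = r^2 mod 23 = 10^2 = 8
  bit 2 = 0: r = r^2 mod 23 = 8^2 = 18
  bit 3 = 0: r = r^2 mod 23 = 18^2 = 2
  bit 4 = 1: r = r^2 * 10 mod 23 = 2^2 * 10 = 4*10 = 17
  -> s = B^a = 17

Answer: 14 10 17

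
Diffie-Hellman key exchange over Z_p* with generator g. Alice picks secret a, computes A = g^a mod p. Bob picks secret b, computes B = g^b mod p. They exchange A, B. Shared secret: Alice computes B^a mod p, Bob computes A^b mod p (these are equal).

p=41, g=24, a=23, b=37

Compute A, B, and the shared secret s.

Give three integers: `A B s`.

A = 24^23 mod 41  (bits of 23 = 10111)
  bit 0 = 1: r = r^2 * 24 mod 41 = 1^2 * 24 = 1*24 = 24
  bit 1 = 0: r = r^2 mod 41 = 24^2 = 2
  bit 2 = 1: r = r^2 * 24 mod 41 = 2^2 * 24 = 4*24 = 14
  bit 3 = 1: r = r^2 * 24 mod 41 = 14^2 * 24 = 32*24 = 30
  bit 4 = 1: r = r^2 * 24 mod 41 = 30^2 * 24 = 39*24 = 34
  -> A = 34
B = 24^37 mod 41  (bits of 37 = 100101)
  bit 0 = 1: r = r^2 * 24 mod 41 = 1^2 * 24 = 1*24 = 24
  bit 1 = 0: r = r^2 mod 41 = 24^2 = 2
  bit 2 = 0: r = r^2 mod 41 = 2^2 = 4
  bit 3 = 1: r = r^2 * 24 mod 41 = 4^2 * 24 = 16*24 = 15
  bit 4 = 0: r = r^2 mod 41 = 15^2 = 20
  bit 5 = 1: r = r^2 * 24 mod 41 = 20^2 * 24 = 31*24 = 6
  -> B = 6
s = B^a = 6^23 mod 41  (bits of 23 = 10111)
  bit 0 = 1: r = r^2 * 6 mod 41 = 1^2 * 6 = 1*6 = 6
  bit 1 = 0: r = r^2 mod 41 = 6^2 = 36
  bit 2 = 1: r = r^2 * 6 mod 41 = 36^2 * 6 = 25*6 = 27
  bit 3 = 1: r = r^2 * 6 mod 41 = 27^2 * 6 = 32*6 = 28
  bit 4 = 1: r = r^2 * 6 mod 41 = 28^2 * 6 = 5*6 = 30
  -> s = B^a = 30

Answer: 34 6 30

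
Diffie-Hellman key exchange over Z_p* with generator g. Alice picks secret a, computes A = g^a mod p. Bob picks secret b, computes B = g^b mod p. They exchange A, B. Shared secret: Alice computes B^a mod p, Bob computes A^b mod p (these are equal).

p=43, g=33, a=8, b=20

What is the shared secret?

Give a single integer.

Answer: 38

Derivation:
A = 33^8 mod 43  (bits of 8 = 1000)
  bit 0 = 1: r = r^2 * 33 mod 43 = 1^2 * 33 = 1*33 = 33
  bit 1 = 0: r = r^2 mod 43 = 33^2 = 14
  bit 2 = 0: r = r^2 mod 43 = 14^2 = 24
  bit 3 = 0: r = r^2 mod 43 = 24^2 = 17
  -> A = 17
B = 33^20 mod 43  (bits of 20 = 10100)
  bit 0 = 1: r = r^2 * 33 mod 43 = 1^2 * 33 = 1*33 = 33
  bit 1 = 0: r = r^2 mod 43 = 33^2 = 14
  bit 2 = 1: r = r^2 * 33 mod 43 = 14^2 * 33 = 24*33 = 18
  bit 3 = 0: r = r^2 mod 43 = 18^2 = 23
  bit 4 = 0: r = r^2 mod 43 = 23^2 = 13
  -> B = 13
s = B^a = 13^8 mod 43  (bits of 8 = 1000)
  bit 0 = 1: r = r^2 * 13 mod 43 = 1^2 * 13 = 1*13 = 13
  bit 1 = 0: r = r^2 mod 43 = 13^2 = 40
  bit 2 = 0: r = r^2 mod 43 = 40^2 = 9
  bit 3 = 0: r = r^2 mod 43 = 9^2 = 38
  -> s = B^a = 38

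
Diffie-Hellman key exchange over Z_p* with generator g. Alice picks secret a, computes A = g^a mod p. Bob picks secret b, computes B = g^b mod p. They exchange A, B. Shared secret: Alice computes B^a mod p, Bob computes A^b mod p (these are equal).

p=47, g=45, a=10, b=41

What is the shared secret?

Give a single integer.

Answer: 3

Derivation:
A = 45^10 mod 47  (bits of 10 = 1010)
  bit 0 = 1: r = r^2 * 45 mod 47 = 1^2 * 45 = 1*45 = 45
  bit 1 = 0: r = r^2 mod 47 = 45^2 = 4
  bit 2 = 1: r = r^2 * 45 mod 47 = 4^2 * 45 = 16*45 = 15
  bit 3 = 0: r = r^2 mod 47 = 15^2 = 37
  -> A = 37
B = 45^41 mod 47  (bits of 41 = 101001)
  bit 0 = 1: r = r^2 * 45 mod 47 = 1^2 * 45 = 1*45 = 45
  bit 1 = 0: r = r^2 mod 47 = 45^2 = 4
  bit 2 = 1: r = r^2 * 45 mod 47 = 4^2 * 45 = 16*45 = 15
  bit 3 = 0: r = r^2 mod 47 = 15^2 = 37
  bit 4 = 0: r = r^2 mod 47 = 37^2 = 6
  bit 5 = 1: r = r^2 * 45 mod 47 = 6^2 * 45 = 36*45 = 22
  -> B = 22
s = B^a = 22^10 mod 47  (bits of 10 = 1010)
  bit 0 = 1: r = r^2 * 22 mod 47 = 1^2 * 22 = 1*22 = 22
  bit 1 = 0: r = r^2 mod 47 = 22^2 = 14
  bit 2 = 1: r = r^2 * 22 mod 47 = 14^2 * 22 = 8*22 = 35
  bit 3 = 0: r = r^2 mod 47 = 35^2 = 3
  -> s = B^a = 3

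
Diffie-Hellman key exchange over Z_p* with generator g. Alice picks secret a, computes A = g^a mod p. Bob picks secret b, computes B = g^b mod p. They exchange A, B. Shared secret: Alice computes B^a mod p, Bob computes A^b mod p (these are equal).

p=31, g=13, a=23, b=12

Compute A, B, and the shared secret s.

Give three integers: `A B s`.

A = 13^23 mod 31  (bits of 23 = 10111)
  bit 0 = 1: r = r^2 * 13 mod 31 = 1^2 * 13 = 1*13 = 13
  bit 1 = 0: r = r^2 mod 31 = 13^2 = 14
  bit 2 = 1: r = r^2 * 13 mod 31 = 14^2 * 13 = 10*13 = 6
  bit 3 = 1: r = r^2 * 13 mod 31 = 6^2 * 13 = 5*13 = 3
  bit 4 = 1: r = r^2 * 13 mod 31 = 3^2 * 13 = 9*13 = 24
  -> A = 24
B = 13^12 mod 31  (bits of 12 = 1100)
  bit 0 = 1: r = r^2 * 13 mod 31 = 1^2 * 13 = 1*13 = 13
  bit 1 = 1: r = r^2 * 13 mod 31 = 13^2 * 13 = 14*13 = 27
  bit 2 = 0: r = r^2 mod 31 = 27^2 = 16
  bit 3 = 0: r = r^2 mod 31 = 16^2 = 8
  -> B = 8
s = B^a = 8^23 mod 31  (bits of 23 = 10111)
  bit 0 = 1: r = r^2 * 8 mod 31 = 1^2 * 8 = 1*8 = 8
  bit 1 = 0: r = r^2 mod 31 = 8^2 = 2
  bit 2 = 1: r = r^2 * 8 mod 31 = 2^2 * 8 = 4*8 = 1
  bit 3 = 1: r = r^2 * 8 mod 31 = 1^2 * 8 = 1*8 = 8
  bit 4 = 1: r = r^2 * 8 mod 31 = 8^2 * 8 = 2*8 = 16
  -> s = B^a = 16

Answer: 24 8 16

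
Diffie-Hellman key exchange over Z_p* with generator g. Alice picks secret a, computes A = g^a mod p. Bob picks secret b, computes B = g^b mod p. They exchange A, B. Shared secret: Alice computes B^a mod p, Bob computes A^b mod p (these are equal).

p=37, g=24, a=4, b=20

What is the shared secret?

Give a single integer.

A = 24^4 mod 37  (bits of 4 = 100)
  bit 0 = 1: r = r^2 * 24 mod 37 = 1^2 * 24 = 1*24 = 24
  bit 1 = 0: r = r^2 mod 37 = 24^2 = 21
  bit 2 = 0: r = r^2 mod 37 = 21^2 = 34
  -> A = 34
B = 24^20 mod 37  (bits of 20 = 10100)
  bit 0 = 1: r = r^2 * 24 mod 37 = 1^2 * 24 = 1*24 = 24
  bit 1 = 0: r = r^2 mod 37 = 24^2 = 21
  bit 2 = 1: r = r^2 * 24 mod 37 = 21^2 * 24 = 34*24 = 2
  bit 3 = 0: r = r^2 mod 37 = 2^2 = 4
  bit 4 = 0: r = r^2 mod 37 = 4^2 = 16
  -> B = 16
s = B^a = 16^4 mod 37  (bits of 4 = 100)
  bit 0 = 1: r = r^2 * 16 mod 37 = 1^2 * 16 = 1*16 = 16
  bit 1 = 0: r = r^2 mod 37 = 16^2 = 34
  bit 2 = 0: r = r^2 mod 37 = 34^2 = 9
  -> s = B^a = 9

Answer: 9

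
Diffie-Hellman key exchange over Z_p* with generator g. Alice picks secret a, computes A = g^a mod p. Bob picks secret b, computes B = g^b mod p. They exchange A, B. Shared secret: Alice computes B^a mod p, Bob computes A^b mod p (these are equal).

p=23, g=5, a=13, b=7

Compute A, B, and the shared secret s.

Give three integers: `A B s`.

Answer: 21 17 10

Derivation:
A = 5^13 mod 23  (bits of 13 = 1101)
  bit 0 = 1: r = r^2 * 5 mod 23 = 1^2 * 5 = 1*5 = 5
  bit 1 = 1: r = r^2 * 5 mod 23 = 5^2 * 5 = 2*5 = 10
  bit 2 = 0: r = r^2 mod 23 = 10^2 = 8
  bit 3 = 1: r = r^2 * 5 mod 23 = 8^2 * 5 = 18*5 = 21
  -> A = 21
B = 5^7 mod 23  (bits of 7 = 111)
  bit 0 = 1: r = r^2 * 5 mod 23 = 1^2 * 5 = 1*5 = 5
  bit 1 = 1: r = r^2 * 5 mod 23 = 5^2 * 5 = 2*5 = 10
  bit 2 = 1: r = r^2 * 5 mod 23 = 10^2 * 5 = 8*5 = 17
  -> B = 17
s = B^a = 17^13 mod 23  (bits of 13 = 1101)
  bit 0 = 1: r = r^2 * 17 mod 23 = 1^2 * 17 = 1*17 = 17
  bit 1 = 1: r = r^2 * 17 mod 23 = 17^2 * 17 = 13*17 = 14
  bit 2 = 0: r = r^2 mod 23 = 14^2 = 12
  bit 3 = 1: r = r^2 * 17 mod 23 = 12^2 * 17 = 6*17 = 10
  -> s = B^a = 10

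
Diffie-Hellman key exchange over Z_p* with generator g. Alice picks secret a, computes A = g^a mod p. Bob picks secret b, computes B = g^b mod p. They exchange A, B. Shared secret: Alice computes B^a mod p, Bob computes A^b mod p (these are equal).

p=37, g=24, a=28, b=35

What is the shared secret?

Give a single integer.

A = 24^28 mod 37  (bits of 28 = 11100)
  bit 0 = 1: r = r^2 * 24 mod 37 = 1^2 * 24 = 1*24 = 24
  bit 1 = 1: r = r^2 * 24 mod 37 = 24^2 * 24 = 21*24 = 23
  bit 2 = 1: r = r^2 * 24 mod 37 = 23^2 * 24 = 11*24 = 5
  bit 3 = 0: r = r^2 mod 37 = 5^2 = 25
  bit 4 = 0: r = r^2 mod 37 = 25^2 = 33
  -> A = 33
B = 24^35 mod 37  (bits of 35 = 100011)
  bit 0 = 1: r = r^2 * 24 mod 37 = 1^2 * 24 = 1*24 = 24
  bit 1 = 0: r = r^2 mod 37 = 24^2 = 21
  bit 2 = 0: r = r^2 mod 37 = 21^2 = 34
  bit 3 = 0: r = r^2 mod 37 = 34^2 = 9
  bit 4 = 1: r = r^2 * 24 mod 37 = 9^2 * 24 = 7*24 = 20
  bit 5 = 1: r = r^2 * 24 mod 37 = 20^2 * 24 = 30*24 = 17
  -> B = 17
s = B^a = 17^28 mod 37  (bits of 28 = 11100)
  bit 0 = 1: r = r^2 * 17 mod 37 = 1^2 * 17 = 1*17 = 17
  bit 1 = 1: r = r^2 * 17 mod 37 = 17^2 * 17 = 30*17 = 29
  bit 2 = 1: r = r^2 * 17 mod 37 = 29^2 * 17 = 27*17 = 15
  bit 3 = 0: r = r^2 mod 37 = 15^2 = 3
  bit 4 = 0: r = r^2 mod 37 = 3^2 = 9
  -> s = B^a = 9

Answer: 9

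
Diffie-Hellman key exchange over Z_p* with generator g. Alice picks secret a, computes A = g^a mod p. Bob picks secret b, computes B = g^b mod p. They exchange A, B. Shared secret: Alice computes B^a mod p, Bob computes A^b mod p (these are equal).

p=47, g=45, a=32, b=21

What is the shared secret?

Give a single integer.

Answer: 32

Derivation:
A = 45^32 mod 47  (bits of 32 = 100000)
  bit 0 = 1: r = r^2 * 45 mod 47 = 1^2 * 45 = 1*45 = 45
  bit 1 = 0: r = r^2 mod 47 = 45^2 = 4
  bit 2 = 0: r = r^2 mod 47 = 4^2 = 16
  bit 3 = 0: r = r^2 mod 47 = 16^2 = 21
  bit 4 = 0: r = r^2 mod 47 = 21^2 = 18
  bit 5 = 0: r = r^2 mod 47 = 18^2 = 42
  -> A = 42
B = 45^21 mod 47  (bits of 21 = 10101)
  bit 0 = 1: r = r^2 * 45 mod 47 = 1^2 * 45 = 1*45 = 45
  bit 1 = 0: r = r^2 mod 47 = 45^2 = 4
  bit 2 = 1: r = r^2 * 45 mod 47 = 4^2 * 45 = 16*45 = 15
  bit 3 = 0: r = r^2 mod 47 = 15^2 = 37
  bit 4 = 1: r = r^2 * 45 mod 47 = 37^2 * 45 = 6*45 = 35
  -> B = 35
s = B^a = 35^32 mod 47  (bits of 32 = 100000)
  bit 0 = 1: r = r^2 * 35 mod 47 = 1^2 * 35 = 1*35 = 35
  bit 1 = 0: r = r^2 mod 47 = 35^2 = 3
  bit 2 = 0: r = r^2 mod 47 = 3^2 = 9
  bit 3 = 0: r = r^2 mod 47 = 9^2 = 34
  bit 4 = 0: r = r^2 mod 47 = 34^2 = 28
  bit 5 = 0: r = r^2 mod 47 = 28^2 = 32
  -> s = B^a = 32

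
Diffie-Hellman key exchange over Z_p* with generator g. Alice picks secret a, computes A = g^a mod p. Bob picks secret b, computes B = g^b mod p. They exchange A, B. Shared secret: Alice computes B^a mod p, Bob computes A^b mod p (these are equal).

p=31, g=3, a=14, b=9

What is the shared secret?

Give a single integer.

A = 3^14 mod 31  (bits of 14 = 1110)
  bit 0 = 1: r = r^2 * 3 mod 31 = 1^2 * 3 = 1*3 = 3
  bit 1 = 1: r = r^2 * 3 mod 31 = 3^2 * 3 = 9*3 = 27
  bit 2 = 1: r = r^2 * 3 mod 31 = 27^2 * 3 = 16*3 = 17
  bit 3 = 0: r = r^2 mod 31 = 17^2 = 10
  -> A = 10
B = 3^9 mod 31  (bits of 9 = 1001)
  bit 0 = 1: r = r^2 * 3 mod 31 = 1^2 * 3 = 1*3 = 3
  bit 1 = 0: r = r^2 mod 31 = 3^2 = 9
  bit 2 = 0: r = r^2 mod 31 = 9^2 = 19
  bit 3 = 1: r = r^2 * 3 mod 31 = 19^2 * 3 = 20*3 = 29
  -> B = 29
s = B^a = 29^14 mod 31  (bits of 14 = 1110)
  bit 0 = 1: r = r^2 * 29 mod 31 = 1^2 * 29 = 1*29 = 29
  bit 1 = 1: r = r^2 * 29 mod 31 = 29^2 * 29 = 4*29 = 23
  bit 2 = 1: r = r^2 * 29 mod 31 = 23^2 * 29 = 2*29 = 27
  bit 3 = 0: r = r^2 mod 31 = 27^2 = 16
  -> s = B^a = 16

Answer: 16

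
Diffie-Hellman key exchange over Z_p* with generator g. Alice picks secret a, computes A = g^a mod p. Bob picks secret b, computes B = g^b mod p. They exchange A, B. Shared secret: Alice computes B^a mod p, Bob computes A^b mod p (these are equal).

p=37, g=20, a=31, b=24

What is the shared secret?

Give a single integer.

A = 20^31 mod 37  (bits of 31 = 11111)
  bit 0 = 1: r = r^2 * 20 mod 37 = 1^2 * 20 = 1*20 = 20
  bit 1 = 1: r = r^2 * 20 mod 37 = 20^2 * 20 = 30*20 = 8
  bit 2 = 1: r = r^2 * 20 mod 37 = 8^2 * 20 = 27*20 = 22
  bit 3 = 1: r = r^2 * 20 mod 37 = 22^2 * 20 = 3*20 = 23
  bit 4 = 1: r = r^2 * 20 mod 37 = 23^2 * 20 = 11*20 = 35
  -> A = 35
B = 20^24 mod 37  (bits of 24 = 11000)
  bit 0 = 1: r = r^2 * 20 mod 37 = 1^2 * 20 = 1*20 = 20
  bit 1 = 1: r = r^2 * 20 mod 37 = 20^2 * 20 = 30*20 = 8
  bit 2 = 0: r = r^2 mod 37 = 8^2 = 27
  bit 3 = 0: r = r^2 mod 37 = 27^2 = 26
  bit 4 = 0: r = r^2 mod 37 = 26^2 = 10
  -> B = 10
s = B^a = 10^31 mod 37  (bits of 31 = 11111)
  bit 0 = 1: r = r^2 * 10 mod 37 = 1^2 * 10 = 1*10 = 10
  bit 1 = 1: r = r^2 * 10 mod 37 = 10^2 * 10 = 26*10 = 1
  bit 2 = 1: r = r^2 * 10 mod 37 = 1^2 * 10 = 1*10 = 10
  bit 3 = 1: r = r^2 * 10 mod 37 = 10^2 * 10 = 26*10 = 1
  bit 4 = 1: r = r^2 * 10 mod 37 = 1^2 * 10 = 1*10 = 10
  -> s = B^a = 10

Answer: 10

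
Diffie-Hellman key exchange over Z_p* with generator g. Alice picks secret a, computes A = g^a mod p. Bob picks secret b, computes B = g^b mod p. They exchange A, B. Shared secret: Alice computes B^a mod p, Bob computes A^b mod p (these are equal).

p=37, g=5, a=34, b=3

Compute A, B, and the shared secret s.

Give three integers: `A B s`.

A = 5^34 mod 37  (bits of 34 = 100010)
  bit 0 = 1: r = r^2 * 5 mod 37 = 1^2 * 5 = 1*5 = 5
  bit 1 = 0: r = r^2 mod 37 = 5^2 = 25
  bit 2 = 0: r = r^2 mod 37 = 25^2 = 33
  bit 3 = 0: r = r^2 mod 37 = 33^2 = 16
  bit 4 = 1: r = r^2 * 5 mod 37 = 16^2 * 5 = 34*5 = 22
  bit 5 = 0: r = r^2 mod 37 = 22^2 = 3
  -> A = 3
B = 5^3 mod 37  (bits of 3 = 11)
  bit 0 = 1: r = r^2 * 5 mod 37 = 1^2 * 5 = 1*5 = 5
  bit 1 = 1: r = r^2 * 5 mod 37 = 5^2 * 5 = 25*5 = 14
  -> B = 14
s = B^a = 14^34 mod 37  (bits of 34 = 100010)
  bit 0 = 1: r = r^2 * 14 mod 37 = 1^2 * 14 = 1*14 = 14
  bit 1 = 0: r = r^2 mod 37 = 14^2 = 11
  bit 2 = 0: r = r^2 mod 37 = 11^2 = 10
  bit 3 = 0: r = r^2 mod 37 = 10^2 = 26
  bit 4 = 1: r = r^2 * 14 mod 37 = 26^2 * 14 = 10*14 = 29
  bit 5 = 0: r = r^2 mod 37 = 29^2 = 27
  -> s = B^a = 27

Answer: 3 14 27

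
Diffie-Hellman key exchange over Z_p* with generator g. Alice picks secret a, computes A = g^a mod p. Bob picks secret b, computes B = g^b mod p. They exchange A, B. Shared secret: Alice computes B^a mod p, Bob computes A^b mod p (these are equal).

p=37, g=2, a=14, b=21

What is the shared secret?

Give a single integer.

Answer: 27

Derivation:
A = 2^14 mod 37  (bits of 14 = 1110)
  bit 0 = 1: r = r^2 * 2 mod 37 = 1^2 * 2 = 1*2 = 2
  bit 1 = 1: r = r^2 * 2 mod 37 = 2^2 * 2 = 4*2 = 8
  bit 2 = 1: r = r^2 * 2 mod 37 = 8^2 * 2 = 27*2 = 17
  bit 3 = 0: r = r^2 mod 37 = 17^2 = 30
  -> A = 30
B = 2^21 mod 37  (bits of 21 = 10101)
  bit 0 = 1: r = r^2 * 2 mod 37 = 1^2 * 2 = 1*2 = 2
  bit 1 = 0: r = r^2 mod 37 = 2^2 = 4
  bit 2 = 1: r = r^2 * 2 mod 37 = 4^2 * 2 = 16*2 = 32
  bit 3 = 0: r = r^2 mod 37 = 32^2 = 25
  bit 4 = 1: r = r^2 * 2 mod 37 = 25^2 * 2 = 33*2 = 29
  -> B = 29
s = B^a = 29^14 mod 37  (bits of 14 = 1110)
  bit 0 = 1: r = r^2 * 29 mod 37 = 1^2 * 29 = 1*29 = 29
  bit 1 = 1: r = r^2 * 29 mod 37 = 29^2 * 29 = 27*29 = 6
  bit 2 = 1: r = r^2 * 29 mod 37 = 6^2 * 29 = 36*29 = 8
  bit 3 = 0: r = r^2 mod 37 = 8^2 = 27
  -> s = B^a = 27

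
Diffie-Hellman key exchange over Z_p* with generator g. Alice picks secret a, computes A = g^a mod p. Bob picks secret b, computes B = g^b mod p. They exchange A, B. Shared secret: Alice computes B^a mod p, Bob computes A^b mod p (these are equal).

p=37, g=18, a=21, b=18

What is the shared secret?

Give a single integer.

A = 18^21 mod 37  (bits of 21 = 10101)
  bit 0 = 1: r = r^2 * 18 mod 37 = 1^2 * 18 = 1*18 = 18
  bit 1 = 0: r = r^2 mod 37 = 18^2 = 28
  bit 2 = 1: r = r^2 * 18 mod 37 = 28^2 * 18 = 7*18 = 15
  bit 3 = 0: r = r^2 mod 37 = 15^2 = 3
  bit 4 = 1: r = r^2 * 18 mod 37 = 3^2 * 18 = 9*18 = 14
  -> A = 14
B = 18^18 mod 37  (bits of 18 = 10010)
  bit 0 = 1: r = r^2 * 18 mod 37 = 1^2 * 18 = 1*18 = 18
  bit 1 = 0: r = r^2 mod 37 = 18^2 = 28
  bit 2 = 0: r = r^2 mod 37 = 28^2 = 7
  bit 3 = 1: r = r^2 * 18 mod 37 = 7^2 * 18 = 12*18 = 31
  bit 4 = 0: r = r^2 mod 37 = 31^2 = 36
  -> B = 36
s = B^a = 36^21 mod 37  (bits of 21 = 10101)
  bit 0 = 1: r = r^2 * 36 mod 37 = 1^2 * 36 = 1*36 = 36
  bit 1 = 0: r = r^2 mod 37 = 36^2 = 1
  bit 2 = 1: r = r^2 * 36 mod 37 = 1^2 * 36 = 1*36 = 36
  bit 3 = 0: r = r^2 mod 37 = 36^2 = 1
  bit 4 = 1: r = r^2 * 36 mod 37 = 1^2 * 36 = 1*36 = 36
  -> s = B^a = 36

Answer: 36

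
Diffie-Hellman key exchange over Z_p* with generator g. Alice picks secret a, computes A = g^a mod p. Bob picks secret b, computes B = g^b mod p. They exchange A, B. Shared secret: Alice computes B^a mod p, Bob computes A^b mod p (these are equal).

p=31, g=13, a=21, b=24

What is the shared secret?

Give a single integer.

Answer: 2

Derivation:
A = 13^21 mod 31  (bits of 21 = 10101)
  bit 0 = 1: r = r^2 * 13 mod 31 = 1^2 * 13 = 1*13 = 13
  bit 1 = 0: r = r^2 mod 31 = 13^2 = 14
  bit 2 = 1: r = r^2 * 13 mod 31 = 14^2 * 13 = 10*13 = 6
  bit 3 = 0: r = r^2 mod 31 = 6^2 = 5
  bit 4 = 1: r = r^2 * 13 mod 31 = 5^2 * 13 = 25*13 = 15
  -> A = 15
B = 13^24 mod 31  (bits of 24 = 11000)
  bit 0 = 1: r = r^2 * 13 mod 31 = 1^2 * 13 = 1*13 = 13
  bit 1 = 1: r = r^2 * 13 mod 31 = 13^2 * 13 = 14*13 = 27
  bit 2 = 0: r = r^2 mod 31 = 27^2 = 16
  bit 3 = 0: r = r^2 mod 31 = 16^2 = 8
  bit 4 = 0: r = r^2 mod 31 = 8^2 = 2
  -> B = 2
s = B^a = 2^21 mod 31  (bits of 21 = 10101)
  bit 0 = 1: r = r^2 * 2 mod 31 = 1^2 * 2 = 1*2 = 2
  bit 1 = 0: r = r^2 mod 31 = 2^2 = 4
  bit 2 = 1: r = r^2 * 2 mod 31 = 4^2 * 2 = 16*2 = 1
  bit 3 = 0: r = r^2 mod 31 = 1^2 = 1
  bit 4 = 1: r = r^2 * 2 mod 31 = 1^2 * 2 = 1*2 = 2
  -> s = B^a = 2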